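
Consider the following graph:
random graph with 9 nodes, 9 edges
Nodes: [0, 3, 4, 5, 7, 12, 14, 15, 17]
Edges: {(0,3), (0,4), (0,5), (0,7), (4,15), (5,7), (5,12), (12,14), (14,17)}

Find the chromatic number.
Clique number ω(G) = 3 (lower bound: χ ≥ ω).
The clique on [0, 5, 7] has size 3, forcing χ ≥ 3, and the coloring below uses 3 colors, so χ(G) = 3.
A valid 3-coloring: color 1: [0, 12, 15, 17]; color 2: [3, 4, 5, 14]; color 3: [7].

χ(G) = 3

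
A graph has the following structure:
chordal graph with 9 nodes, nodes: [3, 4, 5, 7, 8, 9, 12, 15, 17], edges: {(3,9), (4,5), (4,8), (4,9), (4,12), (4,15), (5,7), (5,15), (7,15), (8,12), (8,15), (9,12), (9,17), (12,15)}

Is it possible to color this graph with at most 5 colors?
A valid 5-coloring: color 1: [3, 4, 7, 17]; color 2: [9, 15]; color 3: [5, 12]; color 4: [8].
(χ(G) = 4 ≤ 5.)

Yes, G is 5-colorable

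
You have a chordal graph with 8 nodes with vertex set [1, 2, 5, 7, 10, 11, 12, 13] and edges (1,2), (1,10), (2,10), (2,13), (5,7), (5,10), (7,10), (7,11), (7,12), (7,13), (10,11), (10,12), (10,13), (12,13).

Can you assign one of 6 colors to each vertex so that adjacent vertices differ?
Yes, G is 6-colorable

A valid 6-coloring: color 1: [10]; color 2: [2, 7]; color 3: [1, 5, 11, 13]; color 4: [12].
(χ(G) = 4 ≤ 6.)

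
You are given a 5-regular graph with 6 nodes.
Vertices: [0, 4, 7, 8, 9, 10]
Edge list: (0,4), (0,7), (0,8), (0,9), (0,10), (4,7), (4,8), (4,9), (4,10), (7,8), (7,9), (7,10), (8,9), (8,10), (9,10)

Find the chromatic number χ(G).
χ(G) = 6

Clique number ω(G) = 6 (lower bound: χ ≥ ω).
The clique on [0, 4, 7, 8, 9, 10] has size 6, forcing χ ≥ 6, and the coloring below uses 6 colors, so χ(G) = 6.
A valid 6-coloring: color 1: [8]; color 2: [10]; color 3: [0]; color 4: [9]; color 5: [4]; color 6: [7].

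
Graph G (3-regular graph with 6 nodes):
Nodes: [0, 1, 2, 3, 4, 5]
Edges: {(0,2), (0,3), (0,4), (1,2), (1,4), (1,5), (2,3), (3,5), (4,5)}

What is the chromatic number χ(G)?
χ(G) = 3

Clique number ω(G) = 3 (lower bound: χ ≥ ω).
The clique on [0, 2, 3] has size 3, forcing χ ≥ 3, and the coloring below uses 3 colors, so χ(G) = 3.
A valid 3-coloring: color 1: [2, 5]; color 2: [0, 1]; color 3: [3, 4].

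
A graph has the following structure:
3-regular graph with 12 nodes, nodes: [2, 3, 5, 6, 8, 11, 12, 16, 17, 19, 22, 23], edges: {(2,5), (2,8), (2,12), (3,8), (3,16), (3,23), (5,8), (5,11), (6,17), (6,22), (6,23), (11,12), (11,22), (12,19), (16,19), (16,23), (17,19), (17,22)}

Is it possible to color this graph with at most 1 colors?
The clique on vertices [2, 5, 8] has size 3 > 1, so it alone needs 3 colors.

No, G is not 1-colorable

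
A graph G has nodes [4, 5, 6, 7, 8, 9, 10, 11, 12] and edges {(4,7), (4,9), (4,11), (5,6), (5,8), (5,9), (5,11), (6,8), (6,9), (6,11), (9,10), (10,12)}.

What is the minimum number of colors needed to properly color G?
Clique number ω(G) = 3 (lower bound: χ ≥ ω).
The clique on [5, 6, 8] has size 3, forcing χ ≥ 3, and the coloring below uses 3 colors, so χ(G) = 3.
A valid 3-coloring: color 1: [4, 6, 10]; color 2: [7, 8, 9, 11, 12]; color 3: [5].

χ(G) = 3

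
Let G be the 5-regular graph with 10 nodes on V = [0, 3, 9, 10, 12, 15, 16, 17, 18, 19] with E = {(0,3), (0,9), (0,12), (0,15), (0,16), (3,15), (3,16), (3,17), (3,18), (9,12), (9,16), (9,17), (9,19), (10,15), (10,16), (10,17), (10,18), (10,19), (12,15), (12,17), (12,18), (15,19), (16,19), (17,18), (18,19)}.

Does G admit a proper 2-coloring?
No, G is not 2-colorable

The clique on vertices [0, 9, 16] has size 3 > 2, so it alone needs 3 colors.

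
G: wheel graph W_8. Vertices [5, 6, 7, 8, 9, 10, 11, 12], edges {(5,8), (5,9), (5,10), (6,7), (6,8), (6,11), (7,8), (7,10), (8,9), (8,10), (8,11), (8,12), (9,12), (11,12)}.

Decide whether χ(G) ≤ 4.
A valid 4-coloring: color 1: [8]; color 2: [9, 10, 11]; color 3: [5, 7, 12]; color 4: [6].
(χ(G) = 4 ≤ 4.)

Yes, G is 4-colorable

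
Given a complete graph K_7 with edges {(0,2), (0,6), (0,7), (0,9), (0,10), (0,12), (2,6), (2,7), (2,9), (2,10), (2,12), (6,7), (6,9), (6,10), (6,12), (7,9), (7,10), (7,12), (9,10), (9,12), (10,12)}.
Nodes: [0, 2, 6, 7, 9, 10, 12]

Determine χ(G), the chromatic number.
χ(G) = 7

Clique number ω(G) = 7 (lower bound: χ ≥ ω).
The clique on [0, 2, 6, 7, 9, 10, 12] has size 7, forcing χ ≥ 7, and the coloring below uses 7 colors, so χ(G) = 7.
A valid 7-coloring: color 1: [6]; color 2: [7]; color 3: [0]; color 4: [9]; color 5: [10]; color 6: [12]; color 7: [2].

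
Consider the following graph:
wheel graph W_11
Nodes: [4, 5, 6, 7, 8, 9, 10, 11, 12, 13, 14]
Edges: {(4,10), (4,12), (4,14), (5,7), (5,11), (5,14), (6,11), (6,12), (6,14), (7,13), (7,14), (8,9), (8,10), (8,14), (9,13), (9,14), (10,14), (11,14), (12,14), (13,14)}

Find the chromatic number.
Clique number ω(G) = 3 (lower bound: χ ≥ ω).
The clique on [4, 10, 14] has size 3, forcing χ ≥ 3, and the coloring below uses 3 colors, so χ(G) = 3.
A valid 3-coloring: color 1: [14]; color 2: [7, 9, 10, 11, 12]; color 3: [4, 5, 6, 8, 13].

χ(G) = 3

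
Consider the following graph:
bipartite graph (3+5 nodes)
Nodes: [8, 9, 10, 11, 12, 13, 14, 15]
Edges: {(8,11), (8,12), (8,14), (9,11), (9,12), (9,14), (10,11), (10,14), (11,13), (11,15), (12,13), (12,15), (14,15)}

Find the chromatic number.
χ(G) = 2

Clique number ω(G) = 2 (lower bound: χ ≥ ω).
The graph is bipartite (no odd cycle), so 2 colors suffice: χ(G) = 2.
A valid 2-coloring: color 1: [11, 12, 14]; color 2: [8, 9, 10, 13, 15].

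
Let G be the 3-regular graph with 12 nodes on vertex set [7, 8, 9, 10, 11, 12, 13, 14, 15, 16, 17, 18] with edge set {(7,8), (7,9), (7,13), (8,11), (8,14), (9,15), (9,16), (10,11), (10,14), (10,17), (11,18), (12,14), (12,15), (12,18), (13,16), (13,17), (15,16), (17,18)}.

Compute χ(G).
Clique number ω(G) = 3 (lower bound: χ ≥ ω).
The clique on [9, 15, 16] has size 3, forcing χ ≥ 3, and the coloring below uses 3 colors, so χ(G) = 3.
A valid 3-coloring: color 1: [8, 10, 13, 15, 18]; color 2: [9, 11, 12, 17]; color 3: [7, 14, 16].

χ(G) = 3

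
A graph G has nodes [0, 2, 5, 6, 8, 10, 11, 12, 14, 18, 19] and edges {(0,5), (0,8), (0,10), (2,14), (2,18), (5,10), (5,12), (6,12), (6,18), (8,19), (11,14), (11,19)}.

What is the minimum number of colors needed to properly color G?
χ(G) = 3

Clique number ω(G) = 3 (lower bound: χ ≥ ω).
The clique on [0, 5, 10] has size 3, forcing χ ≥ 3, and the coloring below uses 3 colors, so χ(G) = 3.
A valid 3-coloring: color 1: [0, 12, 14, 18, 19]; color 2: [2, 5, 6, 8, 11]; color 3: [10].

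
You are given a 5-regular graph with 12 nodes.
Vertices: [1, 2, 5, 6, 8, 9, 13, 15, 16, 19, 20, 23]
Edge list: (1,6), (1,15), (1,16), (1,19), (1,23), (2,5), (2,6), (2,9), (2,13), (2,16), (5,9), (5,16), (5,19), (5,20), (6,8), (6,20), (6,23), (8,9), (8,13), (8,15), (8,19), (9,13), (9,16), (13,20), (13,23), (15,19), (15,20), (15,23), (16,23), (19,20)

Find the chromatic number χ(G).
Clique number ω(G) = 4 (lower bound: χ ≥ ω).
The clique on [2, 5, 9, 16] has size 4, forcing χ ≥ 4, and the coloring below uses 4 colors, so χ(G) = 4.
A valid 4-coloring: color 1: [9, 19, 23]; color 2: [1, 2, 8, 20]; color 3: [6, 13, 15, 16]; color 4: [5].

χ(G) = 4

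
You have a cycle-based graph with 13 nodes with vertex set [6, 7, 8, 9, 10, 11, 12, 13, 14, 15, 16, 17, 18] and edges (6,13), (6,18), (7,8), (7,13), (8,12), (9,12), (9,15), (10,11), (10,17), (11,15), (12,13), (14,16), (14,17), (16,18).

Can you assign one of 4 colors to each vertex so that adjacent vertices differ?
A valid 4-coloring: color 1: [8, 9, 10, 13, 14, 18]; color 2: [6, 7, 12, 15, 16, 17]; color 3: [11].
(χ(G) = 3 ≤ 4.)

Yes, G is 4-colorable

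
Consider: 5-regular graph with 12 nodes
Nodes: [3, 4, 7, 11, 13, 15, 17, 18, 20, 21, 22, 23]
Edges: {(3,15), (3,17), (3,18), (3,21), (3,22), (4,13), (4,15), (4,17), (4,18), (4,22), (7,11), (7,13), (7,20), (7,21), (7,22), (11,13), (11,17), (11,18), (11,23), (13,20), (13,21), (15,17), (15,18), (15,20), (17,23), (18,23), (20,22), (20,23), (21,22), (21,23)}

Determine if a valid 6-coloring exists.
Yes, G is 6-colorable

A valid 6-coloring: color 1: [13, 17, 18, 22]; color 2: [3, 4, 7, 23]; color 3: [11, 15, 21]; color 4: [20].
(χ(G) = 4 ≤ 6.)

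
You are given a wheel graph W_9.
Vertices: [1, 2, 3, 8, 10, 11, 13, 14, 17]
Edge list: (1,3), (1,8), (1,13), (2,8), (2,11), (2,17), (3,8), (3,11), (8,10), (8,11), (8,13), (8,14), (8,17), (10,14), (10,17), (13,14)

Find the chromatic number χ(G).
Clique number ω(G) = 3 (lower bound: χ ≥ ω).
The clique on [1, 3, 8] has size 3, forcing χ ≥ 3, and the coloring below uses 3 colors, so χ(G) = 3.
A valid 3-coloring: color 1: [8]; color 2: [2, 3, 10, 13]; color 3: [1, 11, 14, 17].

χ(G) = 3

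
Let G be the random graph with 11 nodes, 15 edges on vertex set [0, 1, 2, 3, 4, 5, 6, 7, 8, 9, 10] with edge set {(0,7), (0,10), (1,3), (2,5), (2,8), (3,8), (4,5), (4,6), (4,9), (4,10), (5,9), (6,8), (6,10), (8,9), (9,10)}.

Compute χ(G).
Clique number ω(G) = 3 (lower bound: χ ≥ ω).
The clique on [4, 9, 10] has size 3, forcing χ ≥ 3, and the coloring below uses 3 colors, so χ(G) = 3.
A valid 3-coloring: color 1: [0, 1, 4, 8]; color 2: [2, 3, 6, 7, 9]; color 3: [5, 10].

χ(G) = 3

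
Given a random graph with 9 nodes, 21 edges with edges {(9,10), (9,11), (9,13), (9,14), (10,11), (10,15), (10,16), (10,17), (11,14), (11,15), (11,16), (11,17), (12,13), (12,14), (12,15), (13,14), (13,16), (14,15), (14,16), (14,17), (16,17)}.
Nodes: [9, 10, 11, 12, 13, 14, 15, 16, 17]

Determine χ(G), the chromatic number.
χ(G) = 4

Clique number ω(G) = 4 (lower bound: χ ≥ ω).
The clique on [10, 11, 16, 17] has size 4, forcing χ ≥ 4, and the coloring below uses 4 colors, so χ(G) = 4.
A valid 4-coloring: color 1: [10, 14]; color 2: [11, 13]; color 3: [9, 15, 16]; color 4: [12, 17].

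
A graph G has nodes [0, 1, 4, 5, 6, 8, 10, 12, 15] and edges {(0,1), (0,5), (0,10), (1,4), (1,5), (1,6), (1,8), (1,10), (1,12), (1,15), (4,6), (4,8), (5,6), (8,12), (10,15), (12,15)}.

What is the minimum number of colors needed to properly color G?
χ(G) = 3

Clique number ω(G) = 3 (lower bound: χ ≥ ω).
The clique on [0, 1, 10] has size 3, forcing χ ≥ 3, and the coloring below uses 3 colors, so χ(G) = 3.
A valid 3-coloring: color 1: [1]; color 2: [4, 5, 10, 12]; color 3: [0, 6, 8, 15].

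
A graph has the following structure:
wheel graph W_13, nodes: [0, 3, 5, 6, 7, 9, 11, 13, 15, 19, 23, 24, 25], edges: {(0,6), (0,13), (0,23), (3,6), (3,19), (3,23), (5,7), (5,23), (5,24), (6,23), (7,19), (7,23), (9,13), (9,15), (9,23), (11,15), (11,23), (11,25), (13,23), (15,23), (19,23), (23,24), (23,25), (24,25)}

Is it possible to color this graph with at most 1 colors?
No, G is not 1-colorable

The clique on vertices [0, 13, 23] has size 3 > 1, so it alone needs 3 colors.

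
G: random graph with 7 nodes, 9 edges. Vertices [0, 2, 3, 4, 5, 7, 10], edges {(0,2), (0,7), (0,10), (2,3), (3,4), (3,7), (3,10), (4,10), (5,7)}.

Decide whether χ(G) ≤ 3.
A valid 3-coloring: color 1: [0, 3, 5]; color 2: [2, 4, 7]; color 3: [10].
(χ(G) = 3 ≤ 3.)

Yes, G is 3-colorable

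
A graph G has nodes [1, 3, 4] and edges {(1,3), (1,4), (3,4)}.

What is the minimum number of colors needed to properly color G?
χ(G) = 3

Clique number ω(G) = 3 (lower bound: χ ≥ ω).
The clique on [1, 3, 4] has size 3, forcing χ ≥ 3, and the coloring below uses 3 colors, so χ(G) = 3.
A valid 3-coloring: color 1: [4]; color 2: [3]; color 3: [1].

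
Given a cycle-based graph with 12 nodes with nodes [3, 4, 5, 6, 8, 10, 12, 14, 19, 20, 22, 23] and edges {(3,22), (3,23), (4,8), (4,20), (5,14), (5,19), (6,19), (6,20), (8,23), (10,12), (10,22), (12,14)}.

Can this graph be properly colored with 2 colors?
Yes, G is 2-colorable

A valid 2-coloring: color 1: [3, 8, 10, 14, 19, 20]; color 2: [4, 5, 6, 12, 22, 23].
(χ(G) = 2 ≤ 2.)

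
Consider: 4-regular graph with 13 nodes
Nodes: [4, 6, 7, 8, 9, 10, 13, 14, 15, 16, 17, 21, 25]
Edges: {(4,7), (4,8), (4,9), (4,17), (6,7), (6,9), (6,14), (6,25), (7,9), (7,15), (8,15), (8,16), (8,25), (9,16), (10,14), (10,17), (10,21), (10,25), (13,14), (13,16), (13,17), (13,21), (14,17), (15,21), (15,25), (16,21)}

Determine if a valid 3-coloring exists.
Yes, G is 3-colorable

A valid 3-coloring: color 1: [4, 6, 10, 13, 15]; color 2: [7, 14, 16, 25]; color 3: [8, 9, 17, 21].
(χ(G) = 3 ≤ 3.)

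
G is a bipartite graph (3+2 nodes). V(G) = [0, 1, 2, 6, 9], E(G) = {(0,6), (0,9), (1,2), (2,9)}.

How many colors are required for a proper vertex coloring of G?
Clique number ω(G) = 2 (lower bound: χ ≥ ω).
The graph is bipartite (no odd cycle), so 2 colors suffice: χ(G) = 2.
A valid 2-coloring: color 1: [1, 6, 9]; color 2: [0, 2].

χ(G) = 2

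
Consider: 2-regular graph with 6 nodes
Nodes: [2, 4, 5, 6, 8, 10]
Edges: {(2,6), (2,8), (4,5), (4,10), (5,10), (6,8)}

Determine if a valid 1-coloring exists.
No, G is not 1-colorable

The clique on vertices [2, 6, 8] has size 3 > 1, so it alone needs 3 colors.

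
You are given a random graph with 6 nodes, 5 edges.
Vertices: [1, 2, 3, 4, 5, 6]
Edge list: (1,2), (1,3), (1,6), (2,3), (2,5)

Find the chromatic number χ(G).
Clique number ω(G) = 3 (lower bound: χ ≥ ω).
The clique on [1, 2, 3] has size 3, forcing χ ≥ 3, and the coloring below uses 3 colors, so χ(G) = 3.
A valid 3-coloring: color 1: [2, 4, 6]; color 2: [1, 5]; color 3: [3].

χ(G) = 3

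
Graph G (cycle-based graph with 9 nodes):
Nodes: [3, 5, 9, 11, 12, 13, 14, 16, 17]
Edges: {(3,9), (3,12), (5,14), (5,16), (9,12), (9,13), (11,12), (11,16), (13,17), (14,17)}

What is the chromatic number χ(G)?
Clique number ω(G) = 3 (lower bound: χ ≥ ω).
The clique on [3, 9, 12] has size 3, forcing χ ≥ 3, and the coloring below uses 3 colors, so χ(G) = 3.
A valid 3-coloring: color 1: [5, 9, 11, 17]; color 2: [12, 13, 14, 16]; color 3: [3].

χ(G) = 3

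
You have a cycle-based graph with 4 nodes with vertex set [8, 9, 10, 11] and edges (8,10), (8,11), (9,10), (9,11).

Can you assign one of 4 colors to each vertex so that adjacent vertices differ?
Yes, G is 4-colorable

A valid 4-coloring: color 1: [10, 11]; color 2: [8, 9].
(χ(G) = 2 ≤ 4.)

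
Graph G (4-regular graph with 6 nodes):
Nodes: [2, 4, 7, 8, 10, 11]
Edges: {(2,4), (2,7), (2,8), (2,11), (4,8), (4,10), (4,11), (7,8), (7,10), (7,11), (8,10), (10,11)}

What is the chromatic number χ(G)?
χ(G) = 3

Clique number ω(G) = 3 (lower bound: χ ≥ ω).
The clique on [2, 4, 8] has size 3, forcing χ ≥ 3, and the coloring below uses 3 colors, so χ(G) = 3.
A valid 3-coloring: color 1: [4, 7]; color 2: [8, 11]; color 3: [2, 10].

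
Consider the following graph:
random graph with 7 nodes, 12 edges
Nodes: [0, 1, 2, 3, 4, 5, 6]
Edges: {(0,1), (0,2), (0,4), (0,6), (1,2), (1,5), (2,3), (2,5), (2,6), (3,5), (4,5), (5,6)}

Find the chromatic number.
χ(G) = 3

Clique number ω(G) = 3 (lower bound: χ ≥ ω).
The clique on [0, 1, 2] has size 3, forcing χ ≥ 3, and the coloring below uses 3 colors, so χ(G) = 3.
A valid 3-coloring: color 1: [2, 4]; color 2: [0, 5]; color 3: [1, 3, 6].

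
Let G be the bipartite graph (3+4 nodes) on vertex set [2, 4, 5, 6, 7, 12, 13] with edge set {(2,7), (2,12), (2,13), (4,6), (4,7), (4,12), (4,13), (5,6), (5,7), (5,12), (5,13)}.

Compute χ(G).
Clique number ω(G) = 2 (lower bound: χ ≥ ω).
The graph is bipartite (no odd cycle), so 2 colors suffice: χ(G) = 2.
A valid 2-coloring: color 1: [2, 4, 5]; color 2: [6, 7, 12, 13].

χ(G) = 2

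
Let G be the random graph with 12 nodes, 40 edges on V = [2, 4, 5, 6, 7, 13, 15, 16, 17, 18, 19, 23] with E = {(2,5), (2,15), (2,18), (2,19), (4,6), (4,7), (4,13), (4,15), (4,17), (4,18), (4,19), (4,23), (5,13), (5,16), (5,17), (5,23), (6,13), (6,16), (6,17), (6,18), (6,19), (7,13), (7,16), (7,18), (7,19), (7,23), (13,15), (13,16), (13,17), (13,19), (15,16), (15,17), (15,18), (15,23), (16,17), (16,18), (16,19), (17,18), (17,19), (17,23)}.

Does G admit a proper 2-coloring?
No, G is not 2-colorable

The clique on vertices [6, 13, 16, 17, 19] has size 5 > 2, so it alone needs 5 colors.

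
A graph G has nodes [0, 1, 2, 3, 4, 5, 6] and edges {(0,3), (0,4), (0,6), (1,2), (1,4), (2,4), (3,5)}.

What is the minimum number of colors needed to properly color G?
Clique number ω(G) = 3 (lower bound: χ ≥ ω).
The clique on [1, 2, 4] has size 3, forcing χ ≥ 3, and the coloring below uses 3 colors, so χ(G) = 3.
A valid 3-coloring: color 1: [3, 4, 6]; color 2: [0, 1, 5]; color 3: [2].

χ(G) = 3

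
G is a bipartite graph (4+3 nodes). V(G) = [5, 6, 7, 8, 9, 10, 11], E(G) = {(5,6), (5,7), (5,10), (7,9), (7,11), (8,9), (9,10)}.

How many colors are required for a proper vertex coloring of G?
Clique number ω(G) = 2 (lower bound: χ ≥ ω).
The graph is bipartite (no odd cycle), so 2 colors suffice: χ(G) = 2.
A valid 2-coloring: color 1: [6, 7, 8, 10]; color 2: [5, 9, 11].

χ(G) = 2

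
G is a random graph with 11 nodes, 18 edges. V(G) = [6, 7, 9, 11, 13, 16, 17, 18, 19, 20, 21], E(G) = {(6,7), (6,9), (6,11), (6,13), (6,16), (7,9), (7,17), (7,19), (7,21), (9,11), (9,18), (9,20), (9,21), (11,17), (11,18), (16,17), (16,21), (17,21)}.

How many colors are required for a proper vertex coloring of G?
Clique number ω(G) = 3 (lower bound: χ ≥ ω).
The clique on [9, 11, 18] has size 3, forcing χ ≥ 3, and the coloring below uses 3 colors, so χ(G) = 3.
A valid 3-coloring: color 1: [9, 13, 17, 19]; color 2: [7, 11, 16, 20]; color 3: [6, 18, 21].

χ(G) = 3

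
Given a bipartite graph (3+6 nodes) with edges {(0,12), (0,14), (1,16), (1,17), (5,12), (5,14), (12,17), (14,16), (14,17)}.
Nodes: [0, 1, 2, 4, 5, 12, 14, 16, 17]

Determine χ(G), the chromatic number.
χ(G) = 2

Clique number ω(G) = 2 (lower bound: χ ≥ ω).
The graph is bipartite (no odd cycle), so 2 colors suffice: χ(G) = 2.
A valid 2-coloring: color 1: [1, 2, 4, 12, 14]; color 2: [0, 5, 16, 17].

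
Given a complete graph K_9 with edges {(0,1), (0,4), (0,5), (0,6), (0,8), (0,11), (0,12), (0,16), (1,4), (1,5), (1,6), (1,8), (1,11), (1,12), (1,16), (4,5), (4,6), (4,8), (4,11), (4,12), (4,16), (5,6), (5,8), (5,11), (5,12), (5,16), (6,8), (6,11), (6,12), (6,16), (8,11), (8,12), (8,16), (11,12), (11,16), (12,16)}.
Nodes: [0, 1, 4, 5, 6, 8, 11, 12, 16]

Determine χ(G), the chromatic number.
χ(G) = 9

Clique number ω(G) = 9 (lower bound: χ ≥ ω).
The clique on [0, 1, 4, 5, 6, 8, 11, 12, 16] has size 9, forcing χ ≥ 9, and the coloring below uses 9 colors, so χ(G) = 9.
A valid 9-coloring: color 1: [6]; color 2: [0]; color 3: [1]; color 4: [12]; color 5: [5]; color 6: [11]; color 7: [4]; color 8: [16]; color 9: [8].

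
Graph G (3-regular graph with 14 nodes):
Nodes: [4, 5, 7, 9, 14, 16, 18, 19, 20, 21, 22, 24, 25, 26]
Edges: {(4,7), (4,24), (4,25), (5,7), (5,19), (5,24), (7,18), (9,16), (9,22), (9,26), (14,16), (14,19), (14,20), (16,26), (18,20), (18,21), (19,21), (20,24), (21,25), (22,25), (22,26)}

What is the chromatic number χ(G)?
χ(G) = 3

Clique number ω(G) = 3 (lower bound: χ ≥ ω).
The clique on [9, 16, 26] has size 3, forcing χ ≥ 3, and the coloring below uses 3 colors, so χ(G) = 3.
A valid 3-coloring: color 1: [18, 19, 24, 25, 26]; color 2: [7, 9, 14, 21]; color 3: [4, 5, 16, 20, 22].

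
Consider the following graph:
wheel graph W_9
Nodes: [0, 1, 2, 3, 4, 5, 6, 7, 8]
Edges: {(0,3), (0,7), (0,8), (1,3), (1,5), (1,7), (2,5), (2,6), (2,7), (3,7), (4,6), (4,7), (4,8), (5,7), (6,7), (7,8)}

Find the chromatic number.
Clique number ω(G) = 3 (lower bound: χ ≥ ω).
The clique on [0, 7, 8] has size 3, forcing χ ≥ 3, and the coloring below uses 3 colors, so χ(G) = 3.
A valid 3-coloring: color 1: [7]; color 2: [0, 1, 2, 4]; color 3: [3, 5, 6, 8].

χ(G) = 3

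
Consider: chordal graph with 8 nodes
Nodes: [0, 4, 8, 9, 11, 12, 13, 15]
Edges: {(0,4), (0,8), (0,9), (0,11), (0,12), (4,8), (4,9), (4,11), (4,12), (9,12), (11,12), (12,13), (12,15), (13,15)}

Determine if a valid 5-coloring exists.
Yes, G is 5-colorable

A valid 5-coloring: color 1: [8, 12]; color 2: [4, 13]; color 3: [0, 15]; color 4: [9, 11].
(χ(G) = 4 ≤ 5.)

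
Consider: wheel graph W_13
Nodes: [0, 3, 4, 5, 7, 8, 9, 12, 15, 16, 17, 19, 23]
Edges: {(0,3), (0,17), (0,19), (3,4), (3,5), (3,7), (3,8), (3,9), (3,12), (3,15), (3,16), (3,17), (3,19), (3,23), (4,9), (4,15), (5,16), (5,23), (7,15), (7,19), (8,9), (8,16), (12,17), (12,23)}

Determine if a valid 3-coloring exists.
A valid 3-coloring: color 1: [3]; color 2: [0, 4, 5, 7, 8, 12]; color 3: [9, 15, 16, 17, 19, 23].
(χ(G) = 3 ≤ 3.)

Yes, G is 3-colorable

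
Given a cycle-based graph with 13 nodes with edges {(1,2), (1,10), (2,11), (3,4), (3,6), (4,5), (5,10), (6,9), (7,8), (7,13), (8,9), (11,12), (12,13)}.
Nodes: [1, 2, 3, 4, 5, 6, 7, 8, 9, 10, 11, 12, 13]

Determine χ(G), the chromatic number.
χ(G) = 3

Clique number ω(G) = 2 (lower bound: χ ≥ ω).
Odd cycle [9, 8, 7, 13, 12, 11, 2, 1, 10, 5, 4, 3, 6] needs 3 colors (χ ≥ 3).
The coloring below uses 3 colors, so χ(G) = 3.
A valid 3-coloring: color 1: [2, 3, 7, 9, 10, 12]; color 2: [1, 5, 6, 8, 11, 13]; color 3: [4].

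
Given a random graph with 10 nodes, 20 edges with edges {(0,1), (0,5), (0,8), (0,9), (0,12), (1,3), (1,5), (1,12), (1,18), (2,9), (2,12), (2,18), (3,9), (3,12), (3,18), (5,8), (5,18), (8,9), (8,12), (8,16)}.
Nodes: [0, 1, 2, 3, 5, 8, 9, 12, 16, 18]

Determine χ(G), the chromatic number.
χ(G) = 4

Clique number ω(G) = 3 (lower bound: χ ≥ ω).
Odd cycle [18, 5, 0, 12, 3] needs 3 colors (χ ≥ 3).
Vertex 1 is adjacent to every vertex of [0, 3, 5, 12, 18], which already need 3 colors among themselves, so 1 needs a new color (χ ≥ 4).
The coloring below uses 4 colors, so χ(G) = 4.
A valid 4-coloring: color 1: [9, 12, 16, 18]; color 2: [1, 2, 8]; color 3: [0, 3]; color 4: [5].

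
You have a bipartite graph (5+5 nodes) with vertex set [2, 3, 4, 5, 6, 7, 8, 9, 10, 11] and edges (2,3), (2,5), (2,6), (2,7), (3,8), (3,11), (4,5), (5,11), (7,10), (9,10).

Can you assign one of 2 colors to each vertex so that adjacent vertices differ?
A valid 2-coloring: color 1: [2, 4, 8, 10, 11]; color 2: [3, 5, 6, 7, 9].
(χ(G) = 2 ≤ 2.)

Yes, G is 2-colorable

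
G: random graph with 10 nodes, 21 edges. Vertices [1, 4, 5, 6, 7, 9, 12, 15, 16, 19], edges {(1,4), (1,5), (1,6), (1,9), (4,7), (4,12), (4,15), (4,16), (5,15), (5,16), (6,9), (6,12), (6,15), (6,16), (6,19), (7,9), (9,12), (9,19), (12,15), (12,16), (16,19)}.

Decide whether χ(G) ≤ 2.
The clique on vertices [4, 12, 16] has size 3 > 2, so it alone needs 3 colors.

No, G is not 2-colorable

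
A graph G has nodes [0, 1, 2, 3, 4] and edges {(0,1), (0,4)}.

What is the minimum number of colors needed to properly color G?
Clique number ω(G) = 2 (lower bound: χ ≥ ω).
The graph is bipartite (no odd cycle), so 2 colors suffice: χ(G) = 2.
A valid 2-coloring: color 1: [0, 2, 3]; color 2: [1, 4].

χ(G) = 2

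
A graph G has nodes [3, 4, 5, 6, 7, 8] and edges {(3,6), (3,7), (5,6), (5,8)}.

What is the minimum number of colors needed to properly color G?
Clique number ω(G) = 2 (lower bound: χ ≥ ω).
The graph is bipartite (no odd cycle), so 2 colors suffice: χ(G) = 2.
A valid 2-coloring: color 1: [3, 4, 5]; color 2: [6, 7, 8].

χ(G) = 2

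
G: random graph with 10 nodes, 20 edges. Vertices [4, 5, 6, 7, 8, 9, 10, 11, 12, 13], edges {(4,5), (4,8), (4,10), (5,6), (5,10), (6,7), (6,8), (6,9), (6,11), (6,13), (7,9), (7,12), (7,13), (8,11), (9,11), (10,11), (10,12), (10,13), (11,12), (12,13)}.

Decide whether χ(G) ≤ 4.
Yes, G is 4-colorable

A valid 4-coloring: color 1: [6, 10]; color 2: [4, 7, 11]; color 3: [5, 8, 9, 13]; color 4: [12].
(χ(G) = 4 ≤ 4.)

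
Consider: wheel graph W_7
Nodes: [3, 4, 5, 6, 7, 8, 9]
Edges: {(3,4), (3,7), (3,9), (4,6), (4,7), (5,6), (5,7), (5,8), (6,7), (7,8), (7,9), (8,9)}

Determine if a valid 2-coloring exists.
No, G is not 2-colorable

The clique on vertices [7, 8, 9] has size 3 > 2, so it alone needs 3 colors.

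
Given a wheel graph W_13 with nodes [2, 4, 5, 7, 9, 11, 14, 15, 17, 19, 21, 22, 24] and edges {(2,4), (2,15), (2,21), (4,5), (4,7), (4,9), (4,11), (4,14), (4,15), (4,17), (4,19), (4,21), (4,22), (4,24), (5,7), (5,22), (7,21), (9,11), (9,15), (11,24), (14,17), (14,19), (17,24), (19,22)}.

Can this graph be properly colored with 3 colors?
A valid 3-coloring: color 1: [4]; color 2: [2, 7, 9, 14, 22, 24]; color 3: [5, 11, 15, 17, 19, 21].
(χ(G) = 3 ≤ 3.)

Yes, G is 3-colorable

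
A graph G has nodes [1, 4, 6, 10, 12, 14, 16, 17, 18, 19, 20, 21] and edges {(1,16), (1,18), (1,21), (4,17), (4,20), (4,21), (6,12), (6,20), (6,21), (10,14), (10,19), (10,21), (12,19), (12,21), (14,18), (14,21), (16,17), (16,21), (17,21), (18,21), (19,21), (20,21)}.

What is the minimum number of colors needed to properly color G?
χ(G) = 4

Clique number ω(G) = 3 (lower bound: χ ≥ ω).
Odd cycle [17, 16, 1, 18, 14, 10, 19, 12, 6, 20, 4] needs 3 colors (χ ≥ 3).
Vertex 21 is adjacent to every vertex of [1, 4, 6, 10, 12, 14, 16, 17, 18, 19, 20], which already need 3 colors among themselves, so 21 needs a new color (χ ≥ 4).
The coloring below uses 4 colors, so χ(G) = 4.
A valid 4-coloring: color 1: [21]; color 2: [1, 14, 17, 19, 20]; color 3: [4, 10, 12, 16, 18]; color 4: [6].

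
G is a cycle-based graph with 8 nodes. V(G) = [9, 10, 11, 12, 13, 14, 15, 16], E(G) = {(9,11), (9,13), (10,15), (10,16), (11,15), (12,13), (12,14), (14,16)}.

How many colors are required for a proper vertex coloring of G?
Clique number ω(G) = 2 (lower bound: χ ≥ ω).
The graph is bipartite (no odd cycle), so 2 colors suffice: χ(G) = 2.
A valid 2-coloring: color 1: [9, 12, 15, 16]; color 2: [10, 11, 13, 14].

χ(G) = 2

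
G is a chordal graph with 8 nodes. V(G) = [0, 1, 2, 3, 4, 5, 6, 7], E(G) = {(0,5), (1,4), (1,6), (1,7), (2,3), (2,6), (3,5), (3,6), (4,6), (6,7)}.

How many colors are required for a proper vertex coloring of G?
χ(G) = 3

Clique number ω(G) = 3 (lower bound: χ ≥ ω).
The clique on [1, 4, 6] has size 3, forcing χ ≥ 3, and the coloring below uses 3 colors, so χ(G) = 3.
A valid 3-coloring: color 1: [5, 6]; color 2: [0, 1, 3]; color 3: [2, 4, 7].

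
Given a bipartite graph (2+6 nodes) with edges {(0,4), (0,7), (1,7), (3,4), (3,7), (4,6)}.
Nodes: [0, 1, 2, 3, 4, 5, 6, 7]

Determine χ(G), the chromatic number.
Clique number ω(G) = 2 (lower bound: χ ≥ ω).
The graph is bipartite (no odd cycle), so 2 colors suffice: χ(G) = 2.
A valid 2-coloring: color 1: [2, 4, 5, 7]; color 2: [0, 1, 3, 6].

χ(G) = 2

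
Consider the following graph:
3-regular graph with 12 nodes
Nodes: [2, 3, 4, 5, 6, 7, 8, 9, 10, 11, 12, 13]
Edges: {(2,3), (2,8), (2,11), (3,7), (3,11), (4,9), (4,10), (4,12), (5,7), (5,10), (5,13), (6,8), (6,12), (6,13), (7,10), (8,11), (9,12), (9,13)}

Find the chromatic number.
χ(G) = 3

Clique number ω(G) = 3 (lower bound: χ ≥ ω).
The clique on [2, 8, 11] has size 3, forcing χ ≥ 3, and the coloring below uses 3 colors, so χ(G) = 3.
A valid 3-coloring: color 1: [4, 7, 11, 13]; color 2: [3, 5, 8, 12]; color 3: [2, 6, 9, 10].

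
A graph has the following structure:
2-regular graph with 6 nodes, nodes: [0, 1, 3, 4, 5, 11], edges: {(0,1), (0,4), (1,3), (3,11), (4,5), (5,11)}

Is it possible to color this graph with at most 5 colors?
Yes, G is 5-colorable

A valid 5-coloring: color 1: [1, 4, 11]; color 2: [0, 3, 5].
(χ(G) = 2 ≤ 5.)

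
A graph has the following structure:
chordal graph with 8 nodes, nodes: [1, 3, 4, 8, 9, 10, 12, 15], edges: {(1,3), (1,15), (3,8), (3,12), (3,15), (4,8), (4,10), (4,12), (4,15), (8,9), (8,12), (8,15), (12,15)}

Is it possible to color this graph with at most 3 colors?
The clique on vertices [3, 8, 12, 15] has size 4 > 3, so it alone needs 4 colors.

No, G is not 3-colorable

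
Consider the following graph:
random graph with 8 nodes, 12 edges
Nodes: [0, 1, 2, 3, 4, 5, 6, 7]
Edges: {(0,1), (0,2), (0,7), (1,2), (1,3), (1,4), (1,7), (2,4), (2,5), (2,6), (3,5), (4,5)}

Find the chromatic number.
Clique number ω(G) = 3 (lower bound: χ ≥ ω).
The clique on [0, 1, 2] has size 3, forcing χ ≥ 3, and the coloring below uses 3 colors, so χ(G) = 3.
A valid 3-coloring: color 1: [2, 3, 7]; color 2: [1, 5, 6]; color 3: [0, 4].

χ(G) = 3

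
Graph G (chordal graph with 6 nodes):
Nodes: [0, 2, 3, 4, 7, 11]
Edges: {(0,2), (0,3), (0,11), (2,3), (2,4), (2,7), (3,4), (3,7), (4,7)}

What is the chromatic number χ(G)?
Clique number ω(G) = 4 (lower bound: χ ≥ ω).
The clique on [2, 3, 4, 7] has size 4, forcing χ ≥ 4, and the coloring below uses 4 colors, so χ(G) = 4.
A valid 4-coloring: color 1: [2, 11]; color 2: [3]; color 3: [0, 7]; color 4: [4].

χ(G) = 4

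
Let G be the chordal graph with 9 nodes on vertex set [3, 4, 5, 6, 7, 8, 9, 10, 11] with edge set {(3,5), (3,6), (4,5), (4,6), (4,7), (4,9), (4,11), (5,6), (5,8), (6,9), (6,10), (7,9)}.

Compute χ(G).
χ(G) = 3

Clique number ω(G) = 3 (lower bound: χ ≥ ω).
The clique on [3, 5, 6] has size 3, forcing χ ≥ 3, and the coloring below uses 3 colors, so χ(G) = 3.
A valid 3-coloring: color 1: [6, 7, 8, 11]; color 2: [3, 4, 10]; color 3: [5, 9].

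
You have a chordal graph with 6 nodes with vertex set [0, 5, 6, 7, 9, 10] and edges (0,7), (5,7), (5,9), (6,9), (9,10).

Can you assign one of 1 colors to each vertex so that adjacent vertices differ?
Edge (0,7) forces its endpoints to differ, so 1 color is not enough.

No, G is not 1-colorable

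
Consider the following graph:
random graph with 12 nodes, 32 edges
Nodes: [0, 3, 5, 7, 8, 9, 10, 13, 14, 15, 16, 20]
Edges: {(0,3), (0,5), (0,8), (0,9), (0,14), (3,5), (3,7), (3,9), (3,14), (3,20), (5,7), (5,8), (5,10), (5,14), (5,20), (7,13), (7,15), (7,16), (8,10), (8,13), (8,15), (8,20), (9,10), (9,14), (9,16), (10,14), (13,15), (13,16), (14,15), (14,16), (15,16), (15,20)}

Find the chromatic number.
χ(G) = 4

Clique number ω(G) = 4 (lower bound: χ ≥ ω).
The clique on [0, 3, 5, 14] has size 4, forcing χ ≥ 4, and the coloring below uses 4 colors, so χ(G) = 4.
A valid 4-coloring: color 1: [7, 8, 14]; color 2: [5, 9, 15]; color 3: [3, 10, 13]; color 4: [0, 16, 20].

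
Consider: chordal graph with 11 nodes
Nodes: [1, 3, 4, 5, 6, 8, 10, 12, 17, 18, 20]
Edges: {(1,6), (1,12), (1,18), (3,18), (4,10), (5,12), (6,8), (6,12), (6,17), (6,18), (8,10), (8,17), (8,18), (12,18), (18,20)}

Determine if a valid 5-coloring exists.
Yes, G is 5-colorable

A valid 5-coloring: color 1: [5, 10, 17, 18]; color 2: [3, 4, 6, 20]; color 3: [8, 12]; color 4: [1].
(χ(G) = 4 ≤ 5.)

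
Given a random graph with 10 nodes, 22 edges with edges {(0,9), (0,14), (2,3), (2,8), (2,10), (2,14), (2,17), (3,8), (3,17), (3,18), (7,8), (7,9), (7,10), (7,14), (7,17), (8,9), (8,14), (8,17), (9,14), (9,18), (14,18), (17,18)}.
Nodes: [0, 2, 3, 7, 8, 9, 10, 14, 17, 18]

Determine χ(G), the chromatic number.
Clique number ω(G) = 4 (lower bound: χ ≥ ω).
The clique on [7, 8, 9, 14] has size 4, forcing χ ≥ 4, and the coloring below uses 4 colors, so χ(G) = 4.
A valid 4-coloring: color 1: [0, 8, 10, 18]; color 2: [14, 17]; color 3: [3, 9]; color 4: [2, 7].

χ(G) = 4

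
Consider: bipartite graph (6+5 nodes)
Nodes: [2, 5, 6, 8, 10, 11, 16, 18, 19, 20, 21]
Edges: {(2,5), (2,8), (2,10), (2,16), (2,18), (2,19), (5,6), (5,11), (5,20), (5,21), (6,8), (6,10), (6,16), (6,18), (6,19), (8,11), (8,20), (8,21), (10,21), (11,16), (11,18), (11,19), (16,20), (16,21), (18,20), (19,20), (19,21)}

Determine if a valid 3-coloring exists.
Yes, G is 3-colorable

A valid 3-coloring: color 1: [2, 6, 11, 20, 21]; color 2: [5, 8, 10, 16, 18, 19].
(χ(G) = 2 ≤ 3.)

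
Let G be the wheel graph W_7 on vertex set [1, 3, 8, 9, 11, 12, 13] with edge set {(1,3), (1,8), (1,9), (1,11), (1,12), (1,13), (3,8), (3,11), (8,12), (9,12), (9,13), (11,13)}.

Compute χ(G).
Clique number ω(G) = 3 (lower bound: χ ≥ ω).
The clique on [1, 9, 12] has size 3, forcing χ ≥ 3, and the coloring below uses 3 colors, so χ(G) = 3.
A valid 3-coloring: color 1: [1]; color 2: [3, 12, 13]; color 3: [8, 9, 11].

χ(G) = 3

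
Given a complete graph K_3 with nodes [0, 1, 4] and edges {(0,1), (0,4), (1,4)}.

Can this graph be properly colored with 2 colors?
The clique on vertices [0, 1, 4] has size 3 > 2, so it alone needs 3 colors.

No, G is not 2-colorable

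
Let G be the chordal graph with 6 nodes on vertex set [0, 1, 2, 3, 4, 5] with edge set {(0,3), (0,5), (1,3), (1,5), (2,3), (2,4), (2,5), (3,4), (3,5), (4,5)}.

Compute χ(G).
Clique number ω(G) = 4 (lower bound: χ ≥ ω).
The clique on [2, 3, 4, 5] has size 4, forcing χ ≥ 4, and the coloring below uses 4 colors, so χ(G) = 4.
A valid 4-coloring: color 1: [5]; color 2: [3]; color 3: [0, 1, 4]; color 4: [2].

χ(G) = 4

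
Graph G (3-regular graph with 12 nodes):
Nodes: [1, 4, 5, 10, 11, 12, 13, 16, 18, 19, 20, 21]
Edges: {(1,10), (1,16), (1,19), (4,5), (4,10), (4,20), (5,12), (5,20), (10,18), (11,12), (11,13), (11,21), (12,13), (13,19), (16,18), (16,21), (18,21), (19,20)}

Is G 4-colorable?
A valid 4-coloring: color 1: [4, 12, 16, 19]; color 2: [1, 5, 13, 21]; color 3: [10, 11, 20]; color 4: [18].
(χ(G) = 3 ≤ 4.)

Yes, G is 4-colorable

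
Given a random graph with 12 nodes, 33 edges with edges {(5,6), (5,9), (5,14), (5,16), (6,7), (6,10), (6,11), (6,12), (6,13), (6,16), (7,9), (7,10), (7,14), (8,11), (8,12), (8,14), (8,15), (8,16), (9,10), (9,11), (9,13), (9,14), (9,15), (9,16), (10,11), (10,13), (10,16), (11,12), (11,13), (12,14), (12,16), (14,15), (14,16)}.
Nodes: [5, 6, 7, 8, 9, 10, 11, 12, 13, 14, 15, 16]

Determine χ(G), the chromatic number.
χ(G) = 4

Clique number ω(G) = 4 (lower bound: χ ≥ ω).
The clique on [8, 12, 14, 16] has size 4, forcing χ ≥ 4, and the coloring below uses 4 colors, so χ(G) = 4.
A valid 4-coloring: color 1: [6, 8, 9]; color 2: [7, 11, 15, 16]; color 3: [10, 14]; color 4: [5, 12, 13].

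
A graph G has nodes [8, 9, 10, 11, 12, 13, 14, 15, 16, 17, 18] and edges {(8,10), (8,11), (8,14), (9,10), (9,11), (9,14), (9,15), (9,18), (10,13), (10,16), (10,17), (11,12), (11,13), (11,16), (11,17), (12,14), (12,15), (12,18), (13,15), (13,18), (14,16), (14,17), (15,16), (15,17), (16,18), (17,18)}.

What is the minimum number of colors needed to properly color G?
χ(G) = 2

Clique number ω(G) = 2 (lower bound: χ ≥ ω).
The graph is bipartite (no odd cycle), so 2 colors suffice: χ(G) = 2.
A valid 2-coloring: color 1: [10, 11, 14, 15, 18]; color 2: [8, 9, 12, 13, 16, 17].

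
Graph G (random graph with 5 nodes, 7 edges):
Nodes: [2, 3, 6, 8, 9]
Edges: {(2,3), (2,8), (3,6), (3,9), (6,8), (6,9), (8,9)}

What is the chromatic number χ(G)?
χ(G) = 3

Clique number ω(G) = 3 (lower bound: χ ≥ ω).
The clique on [6, 8, 9] has size 3, forcing χ ≥ 3, and the coloring below uses 3 colors, so χ(G) = 3.
A valid 3-coloring: color 1: [3, 8]; color 2: [2, 9]; color 3: [6].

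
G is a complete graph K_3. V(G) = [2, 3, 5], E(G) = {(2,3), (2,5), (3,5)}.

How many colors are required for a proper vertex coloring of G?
Clique number ω(G) = 3 (lower bound: χ ≥ ω).
The clique on [2, 3, 5] has size 3, forcing χ ≥ 3, and the coloring below uses 3 colors, so χ(G) = 3.
A valid 3-coloring: color 1: [5]; color 2: [2]; color 3: [3].

χ(G) = 3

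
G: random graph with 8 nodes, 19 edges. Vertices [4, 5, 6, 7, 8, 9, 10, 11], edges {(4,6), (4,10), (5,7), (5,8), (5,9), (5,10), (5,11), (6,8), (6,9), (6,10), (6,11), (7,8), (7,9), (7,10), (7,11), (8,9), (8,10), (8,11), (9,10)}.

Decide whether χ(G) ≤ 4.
No, G is not 4-colorable

The clique on vertices [5, 7, 8, 9, 10] has size 5 > 4, so it alone needs 5 colors.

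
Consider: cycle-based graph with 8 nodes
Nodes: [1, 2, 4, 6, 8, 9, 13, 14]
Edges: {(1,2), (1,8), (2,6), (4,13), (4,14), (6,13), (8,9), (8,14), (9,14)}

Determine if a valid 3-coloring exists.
Yes, G is 3-colorable

A valid 3-coloring: color 1: [1, 13, 14]; color 2: [4, 6, 8]; color 3: [2, 9].
(χ(G) = 3 ≤ 3.)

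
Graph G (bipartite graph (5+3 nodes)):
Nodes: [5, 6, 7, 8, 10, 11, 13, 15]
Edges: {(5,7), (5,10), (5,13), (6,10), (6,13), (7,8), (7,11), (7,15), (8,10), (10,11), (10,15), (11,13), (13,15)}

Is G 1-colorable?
No, G is not 1-colorable

Edge (5,10) forces its endpoints to differ, so 1 color is not enough.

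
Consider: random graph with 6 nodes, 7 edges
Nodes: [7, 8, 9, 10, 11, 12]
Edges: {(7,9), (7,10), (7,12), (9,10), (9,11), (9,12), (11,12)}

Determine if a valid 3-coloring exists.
A valid 3-coloring: color 1: [8, 9]; color 2: [7, 11]; color 3: [10, 12].
(χ(G) = 3 ≤ 3.)

Yes, G is 3-colorable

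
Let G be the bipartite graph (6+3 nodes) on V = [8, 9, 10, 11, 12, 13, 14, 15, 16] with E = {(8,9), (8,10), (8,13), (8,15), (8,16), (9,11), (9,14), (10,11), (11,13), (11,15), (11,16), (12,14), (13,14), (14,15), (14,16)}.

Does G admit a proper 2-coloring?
Yes, G is 2-colorable

A valid 2-coloring: color 1: [8, 11, 14]; color 2: [9, 10, 12, 13, 15, 16].
(χ(G) = 2 ≤ 2.)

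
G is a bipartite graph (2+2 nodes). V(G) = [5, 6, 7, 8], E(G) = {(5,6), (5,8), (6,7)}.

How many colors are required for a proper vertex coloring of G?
Clique number ω(G) = 2 (lower bound: χ ≥ ω).
The graph is bipartite (no odd cycle), so 2 colors suffice: χ(G) = 2.
A valid 2-coloring: color 1: [6, 8]; color 2: [5, 7].

χ(G) = 2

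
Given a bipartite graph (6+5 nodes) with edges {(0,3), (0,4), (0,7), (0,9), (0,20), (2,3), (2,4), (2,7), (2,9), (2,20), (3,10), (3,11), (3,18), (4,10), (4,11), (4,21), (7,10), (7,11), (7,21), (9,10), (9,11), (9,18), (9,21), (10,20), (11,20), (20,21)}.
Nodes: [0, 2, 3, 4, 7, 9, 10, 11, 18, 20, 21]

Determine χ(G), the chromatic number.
χ(G) = 2

Clique number ω(G) = 2 (lower bound: χ ≥ ω).
The graph is bipartite (no odd cycle), so 2 colors suffice: χ(G) = 2.
A valid 2-coloring: color 1: [3, 4, 7, 9, 20]; color 2: [0, 2, 10, 11, 18, 21].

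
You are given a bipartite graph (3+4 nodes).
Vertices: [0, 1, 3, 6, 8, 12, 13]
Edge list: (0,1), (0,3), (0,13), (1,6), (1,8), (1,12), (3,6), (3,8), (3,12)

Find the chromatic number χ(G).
χ(G) = 2

Clique number ω(G) = 2 (lower bound: χ ≥ ω).
The graph is bipartite (no odd cycle), so 2 colors suffice: χ(G) = 2.
A valid 2-coloring: color 1: [1, 3, 13]; color 2: [0, 6, 8, 12].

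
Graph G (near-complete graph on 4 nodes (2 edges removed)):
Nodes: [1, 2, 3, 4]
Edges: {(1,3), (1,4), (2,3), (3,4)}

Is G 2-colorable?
The clique on vertices [1, 3, 4] has size 3 > 2, so it alone needs 3 colors.

No, G is not 2-colorable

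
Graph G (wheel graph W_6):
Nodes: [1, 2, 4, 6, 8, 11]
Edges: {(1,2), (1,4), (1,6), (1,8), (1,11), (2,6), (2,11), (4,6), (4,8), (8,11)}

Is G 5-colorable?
Yes, G is 5-colorable

A valid 5-coloring: color 1: [1]; color 2: [4, 11]; color 3: [2, 8]; color 4: [6].
(χ(G) = 4 ≤ 5.)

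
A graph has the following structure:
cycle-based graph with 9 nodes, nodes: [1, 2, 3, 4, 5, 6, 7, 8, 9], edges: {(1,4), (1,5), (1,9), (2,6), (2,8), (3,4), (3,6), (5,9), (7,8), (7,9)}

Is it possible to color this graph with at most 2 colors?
The clique on vertices [1, 5, 9] has size 3 > 2, so it alone needs 3 colors.

No, G is not 2-colorable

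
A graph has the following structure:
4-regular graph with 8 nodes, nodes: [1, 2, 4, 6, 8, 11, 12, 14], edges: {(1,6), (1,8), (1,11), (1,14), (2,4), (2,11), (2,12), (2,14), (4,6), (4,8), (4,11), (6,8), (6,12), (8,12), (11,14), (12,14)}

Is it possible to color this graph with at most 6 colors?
A valid 6-coloring: color 1: [4, 14]; color 2: [2, 6]; color 3: [11, 12]; color 4: [8]; color 5: [1].
(χ(G) = 4 ≤ 6.)

Yes, G is 6-colorable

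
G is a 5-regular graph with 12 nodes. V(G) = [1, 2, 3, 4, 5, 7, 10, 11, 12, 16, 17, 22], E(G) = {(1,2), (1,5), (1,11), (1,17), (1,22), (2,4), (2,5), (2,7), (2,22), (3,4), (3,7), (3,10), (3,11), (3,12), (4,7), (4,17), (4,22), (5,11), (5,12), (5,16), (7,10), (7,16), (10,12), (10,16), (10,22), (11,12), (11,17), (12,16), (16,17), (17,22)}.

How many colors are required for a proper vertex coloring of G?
Clique number ω(G) = 3 (lower bound: χ ≥ ω).
Odd cycle [11, 17, 22, 2, 5] needs 3 colors (χ ≥ 3).
Vertex 1 is adjacent to every vertex of [2, 5, 11, 17, 22], which already need 3 colors among themselves, so 1 needs a new color (χ ≥ 4).
The coloring below uses 4 colors, so χ(G) = 4.
A valid 4-coloring: color 1: [4, 10, 11]; color 2: [1, 3, 16]; color 3: [5, 7, 22]; color 4: [2, 12, 17].

χ(G) = 4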